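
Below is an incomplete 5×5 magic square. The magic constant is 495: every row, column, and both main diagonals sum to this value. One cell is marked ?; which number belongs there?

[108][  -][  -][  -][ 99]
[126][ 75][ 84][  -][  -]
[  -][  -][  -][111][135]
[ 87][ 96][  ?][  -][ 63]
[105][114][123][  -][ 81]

Row 5: 105 + 114 + 123 + 81 + ? = 495, so (5,4) = 72.
Column 1 must total 495; the given cells sum to 426, so (3,1) = 69.
Column 5 needs 495; the known cells sum to 378, so (2,5) = 117.
From row 2, 495 − (126 + 75 + 84 + 117) gives (2,4) = 93.
The remaining cell in anti-diagonal is (3,3) = 495 − 393 = 102.
Using row 3: 69 + 102 + 111 + 135 + ? → (3,2) = 495 − 417 = 78.
The remaining cell in column 2 is (1,2) = 495 − 363 = 132.
Main diagonal must total 495; the given cells sum to 366, so (4,4) = 129.
Row 4: 87 + 96 + 129 + 63 + ? = 495, so (4,3) = 120.

120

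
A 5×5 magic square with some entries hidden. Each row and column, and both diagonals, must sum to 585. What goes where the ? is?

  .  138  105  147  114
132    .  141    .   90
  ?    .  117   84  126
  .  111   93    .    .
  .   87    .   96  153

Row 1 needs 585; the known cells sum to 504, so (1,1) = 81.
The remaining cell in column 3 is (5,3) = 585 − 456 = 129.
Column 5 needs 585; the known cells sum to 483, so (4,5) = 102.
The remaining cell in row 5 is (5,1) = 585 − 465 = 120.
Anti-diagonal needs 585; the known cells sum to 462, so (2,4) = 123.
Row 2: 132 + 141 + 123 + 90 + ? = 585, so (2,2) = 99.
Using column 2: 138 + 99 + 111 + 87 + ? → (3,2) = 585 − 435 = 150.
From column 4, 585 − (147 + 123 + 84 + 96) gives (4,4) = 135.
Row 3 must total 585; the given cells sum to 477, so (3,1) = 108.

108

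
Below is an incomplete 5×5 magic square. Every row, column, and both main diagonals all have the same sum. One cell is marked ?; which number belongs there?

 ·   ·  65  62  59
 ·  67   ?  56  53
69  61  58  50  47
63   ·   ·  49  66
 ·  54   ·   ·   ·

Row 3 is complete and sums to 285; that is the magic constant.
Using column 4: 62 + 56 + 50 + 49 + ? → (5,4) = 285 − 217 = 68.
Column 5 needs 285; the known cells sum to 225, so (5,5) = 60.
Main diagonal needs 285; the known cells sum to 234, so (1,1) = 51.
Using row 1: 51 + 65 + 62 + 59 + ? → (1,2) = 285 − 237 = 48.
Column 2: 48 + 67 + 61 + 54 + ? = 285, so (4,2) = 55.
The remaining cell in anti-diagonal is (5,1) = 285 − 228 = 57.
The remaining cell in row 4 is (4,3) = 285 − 233 = 52.
From row 5, 285 − (57 + 54 + 68 + 60) gives (5,3) = 46.
The remaining cell in column 1 is (2,1) = 285 − 240 = 45.
From column 3, 285 − (65 + 58 + 52 + 46) gives (2,3) = 64.

64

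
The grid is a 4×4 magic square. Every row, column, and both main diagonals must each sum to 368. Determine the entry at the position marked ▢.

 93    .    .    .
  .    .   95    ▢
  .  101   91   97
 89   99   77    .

The remaining cell in row 3 is (3,1) = 368 − 289 = 79.
Row 4: 89 + 99 + 77 + ? = 368, so (4,4) = 103.
Column 1: 93 + 79 + 89 + ? = 368, so (2,1) = 107.
Column 3: 95 + 91 + 77 + ? = 368, so (1,3) = 105.
Main diagonal: 93 + 91 + 103 + ? = 368, so (2,2) = 81.
Using anti-diagonal: 95 + 101 + 89 + ? → (1,4) = 368 − 285 = 83.
Using row 1: 93 + 105 + 83 + ? → (1,2) = 368 − 281 = 87.
Row 2 must total 368; the given cells sum to 283, so (2,4) = 85.

85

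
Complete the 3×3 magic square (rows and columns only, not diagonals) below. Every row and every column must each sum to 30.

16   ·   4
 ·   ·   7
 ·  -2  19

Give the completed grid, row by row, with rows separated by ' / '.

16 10 4 / 1 22 7 / 13 -2 19

From row 1, 30 − (16 + 4) gives (1,2) = 10.
Row 3 needs 30; the known cells sum to 17, so (3,1) = 13.
From column 1, 30 − (16 + 13) gives (2,1) = 1.
Column 2 needs 30; the known cells sum to 8, so (2,2) = 22.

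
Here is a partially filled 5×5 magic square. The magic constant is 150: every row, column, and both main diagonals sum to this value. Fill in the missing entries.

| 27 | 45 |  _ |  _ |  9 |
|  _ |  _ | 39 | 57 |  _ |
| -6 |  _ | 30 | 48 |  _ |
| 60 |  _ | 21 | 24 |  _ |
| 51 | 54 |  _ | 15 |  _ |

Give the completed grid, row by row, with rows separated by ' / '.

27 45 63 6 9 / 18 36 39 57 0 / -6 12 30 48 66 / 60 3 21 24 42 / 51 54 -3 15 33

The remaining cell in column 1 is (2,1) = 150 − 132 = 18.
Column 4: 57 + 48 + 24 + 15 + ? = 150, so (1,4) = 6.
Using anti-diagonal: 9 + 57 + 30 + 51 + ? → (4,2) = 150 − 147 = 3.
Row 1: 27 + 45 + 6 + 9 + ? = 150, so (1,3) = 63.
Row 4 must total 150; the given cells sum to 108, so (4,5) = 42.
From column 3, 150 − (63 + 39 + 30 + 21) gives (5,3) = -3.
Row 5 needs 150; the known cells sum to 117, so (5,5) = 33.
The remaining cell in main diagonal is (2,2) = 150 − 114 = 36.
Row 2: 18 + 36 + 39 + 57 + ? = 150, so (2,5) = 0.
From column 2, 150 − (45 + 36 + 3 + 54) gives (3,2) = 12.
The remaining cell in column 5 is (3,5) = 150 − 84 = 66.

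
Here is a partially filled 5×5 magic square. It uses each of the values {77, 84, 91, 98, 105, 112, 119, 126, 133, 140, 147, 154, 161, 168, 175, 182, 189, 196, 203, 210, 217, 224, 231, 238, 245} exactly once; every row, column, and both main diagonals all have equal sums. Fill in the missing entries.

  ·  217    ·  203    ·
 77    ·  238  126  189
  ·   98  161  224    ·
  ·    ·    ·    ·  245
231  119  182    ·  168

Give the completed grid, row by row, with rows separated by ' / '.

154 217 140 203 91 / 77 175 238 126 189 / 210 98 161 224 112 / 133 196 84 147 245 / 231 119 182 105 168

The 25 entries sum to 4025, so each line sums to 4025/5 = 805.
Using row 2: 77 + 238 + 126 + 189 + ? → (2,2) = 805 − 630 = 175.
From row 5, 805 − (231 + 119 + 182 + 168) gives (5,4) = 105.
The remaining cell in column 2 is (4,2) = 805 − 609 = 196.
From column 4, 805 − (203 + 126 + 224 + 105) gives (4,4) = 147.
Main diagonal needs 805; the known cells sum to 651, so (1,1) = 154.
Anti-diagonal: 126 + 161 + 196 + 231 + ? = 805, so (1,5) = 91.
Using row 1: 154 + 217 + 203 + 91 + ? → (1,3) = 805 − 665 = 140.
Column 3: 140 + 238 + 161 + 182 + ? = 805, so (4,3) = 84.
From column 5, 805 − (91 + 189 + 245 + 168) gives (3,5) = 112.
Row 3: 98 + 161 + 224 + 112 + ? = 805, so (3,1) = 210.
The remaining cell in row 4 is (4,1) = 805 − 672 = 133.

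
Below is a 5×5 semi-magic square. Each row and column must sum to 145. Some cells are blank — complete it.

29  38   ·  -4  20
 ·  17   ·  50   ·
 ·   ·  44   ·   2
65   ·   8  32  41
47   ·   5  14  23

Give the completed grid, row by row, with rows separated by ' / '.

29 38 62 -4 20 / -7 17 26 50 59 / 11 35 44 53 2 / 65 -1 8 32 41 / 47 56 5 14 23

From row 1, 145 − (29 + 38 + (-4) + 20) gives (1,3) = 62.
From row 4, 145 − (65 + 8 + 32 + 41) gives (4,2) = -1.
Row 5 needs 145; the known cells sum to 89, so (5,2) = 56.
Column 2 must total 145; the given cells sum to 110, so (3,2) = 35.
Column 3: 62 + 44 + 8 + 5 + ? = 145, so (2,3) = 26.
Column 4 needs 145; the known cells sum to 92, so (3,4) = 53.
The remaining cell in column 5 is (2,5) = 145 − 86 = 59.
Row 2: 17 + 26 + 50 + 59 + ? = 145, so (2,1) = -7.
Row 3: 35 + 44 + 53 + 2 + ? = 145, so (3,1) = 11.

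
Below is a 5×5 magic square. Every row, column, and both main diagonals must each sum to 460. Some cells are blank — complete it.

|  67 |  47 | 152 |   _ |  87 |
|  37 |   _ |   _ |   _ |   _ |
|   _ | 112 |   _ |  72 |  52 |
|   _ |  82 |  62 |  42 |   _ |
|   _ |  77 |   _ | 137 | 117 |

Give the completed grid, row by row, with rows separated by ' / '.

67 47 152 107 87 / 37 142 122 102 57 / 132 112 92 72 52 / 127 82 62 42 147 / 97 77 32 137 117

Row 1 needs 460; the known cells sum to 353, so (1,4) = 107.
The remaining cell in column 2 is (2,2) = 460 − 318 = 142.
Column 4 needs 460; the known cells sum to 358, so (2,4) = 102.
Main diagonal: 67 + 142 + 42 + 117 + ? = 460, so (3,3) = 92.
From anti-diagonal, 460 − (87 + 102 + 92 + 82) gives (5,1) = 97.
Using row 3: 112 + 92 + 72 + 52 + ? → (3,1) = 460 − 328 = 132.
From row 5, 460 − (97 + 77 + 137 + 117) gives (5,3) = 32.
The remaining cell in column 1 is (4,1) = 460 − 333 = 127.
Column 3: 152 + 92 + 62 + 32 + ? = 460, so (2,3) = 122.
The remaining cell in row 2 is (2,5) = 460 − 403 = 57.
Row 4: 127 + 82 + 62 + 42 + ? = 460, so (4,5) = 147.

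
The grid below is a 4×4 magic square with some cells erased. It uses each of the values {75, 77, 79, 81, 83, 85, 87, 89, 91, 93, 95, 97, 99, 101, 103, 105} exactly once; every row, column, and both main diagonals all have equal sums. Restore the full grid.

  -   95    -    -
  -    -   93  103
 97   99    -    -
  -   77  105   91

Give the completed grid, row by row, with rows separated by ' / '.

101 95 83 81 / 75 89 93 103 / 97 99 79 85 / 87 77 105 91

The 16 entries sum to 1440, so each line sums to 1440/4 = 360.
The remaining cell in row 4 is (4,1) = 360 − 273 = 87.
From column 2, 360 − (95 + 99 + 77) gives (2,2) = 89.
Using anti-diagonal: 93 + 99 + 87 + ? → (1,4) = 360 − 279 = 81.
Row 2 needs 360; the known cells sum to 285, so (2,1) = 75.
From column 1, 360 − (75 + 97 + 87) gives (1,1) = 101.
Column 4: 81 + 103 + 91 + ? = 360, so (3,4) = 85.
Main diagonal: 101 + 89 + 91 + ? = 360, so (3,3) = 79.
From row 1, 360 − (101 + 95 + 81) gives (1,3) = 83.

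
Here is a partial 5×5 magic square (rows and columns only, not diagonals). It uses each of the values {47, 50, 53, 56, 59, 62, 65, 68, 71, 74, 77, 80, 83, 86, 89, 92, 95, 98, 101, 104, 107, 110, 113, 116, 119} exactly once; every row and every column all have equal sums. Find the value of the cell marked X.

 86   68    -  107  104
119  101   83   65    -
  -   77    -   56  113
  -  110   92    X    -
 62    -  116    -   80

89

The 25 entries sum to 2075, so each line sums to 2075/5 = 415.
Row 1: 86 + 68 + 107 + 104 + ? = 415, so (1,3) = 50.
From row 2, 415 − (119 + 101 + 83 + 65) gives (2,5) = 47.
Column 2 needs 415; the known cells sum to 356, so (5,2) = 59.
Column 3 must total 415; the given cells sum to 341, so (3,3) = 74.
From column 5, 415 − (104 + 47 + 113 + 80) gives (4,5) = 71.
The remaining cell in row 3 is (3,1) = 415 − 320 = 95.
Row 5 needs 415; the known cells sum to 317, so (5,4) = 98.
Using column 1: 86 + 119 + 95 + 62 + ? → (4,1) = 415 − 362 = 53.
Using column 4: 107 + 65 + 56 + 98 + ? → (4,4) = 415 − 326 = 89.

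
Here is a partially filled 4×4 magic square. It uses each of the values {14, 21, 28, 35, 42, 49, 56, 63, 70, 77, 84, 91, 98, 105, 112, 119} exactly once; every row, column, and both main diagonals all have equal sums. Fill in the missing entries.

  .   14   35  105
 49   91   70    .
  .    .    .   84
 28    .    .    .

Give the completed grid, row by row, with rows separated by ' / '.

The 16 entries sum to 1064, so each line sums to 1064/4 = 266.
Row 1 needs 266; the known cells sum to 154, so (1,1) = 112.
Using row 2: 49 + 91 + 70 + ? → (2,4) = 266 − 210 = 56.
Column 1 must total 266; the given cells sum to 189, so (3,1) = 77.
Column 4 needs 266; the known cells sum to 245, so (4,4) = 21.
The remaining cell in main diagonal is (3,3) = 266 − 224 = 42.
Anti-diagonal must total 266; the given cells sum to 203, so (3,2) = 63.
The remaining cell in column 2 is (4,2) = 266 − 168 = 98.
From column 3, 266 − (35 + 70 + 42) gives (4,3) = 119.

112 14 35 105 / 49 91 70 56 / 77 63 42 84 / 28 98 119 21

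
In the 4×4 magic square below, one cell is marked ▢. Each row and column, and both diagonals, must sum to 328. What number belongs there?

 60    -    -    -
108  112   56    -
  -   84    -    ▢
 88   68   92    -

Row 2 needs 328; the known cells sum to 276, so (2,4) = 52.
Row 4: 88 + 68 + 92 + ? = 328, so (4,4) = 80.
The remaining cell in column 1 is (3,1) = 328 − 256 = 72.
Using column 2: 112 + 84 + 68 + ? → (1,2) = 328 − 264 = 64.
From main diagonal, 328 − (60 + 112 + 80) gives (3,3) = 76.
The remaining cell in anti-diagonal is (1,4) = 328 − 228 = 100.
The remaining cell in row 1 is (1,3) = 328 − 224 = 104.
Row 3: 72 + 84 + 76 + ? = 328, so (3,4) = 96.

96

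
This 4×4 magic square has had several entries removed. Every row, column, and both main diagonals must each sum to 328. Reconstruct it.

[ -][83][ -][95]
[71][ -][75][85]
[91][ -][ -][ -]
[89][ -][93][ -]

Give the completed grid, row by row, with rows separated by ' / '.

Row 2: 71 + 75 + 85 + ? = 328, so (2,2) = 97.
Using column 1: 71 + 91 + 89 + ? → (1,1) = 328 − 251 = 77.
Anti-diagonal must total 328; the given cells sum to 259, so (3,2) = 69.
Row 1 needs 328; the known cells sum to 255, so (1,3) = 73.
Column 2 must total 328; the given cells sum to 249, so (4,2) = 79.
The remaining cell in column 3 is (3,3) = 328 − 241 = 87.
Main diagonal needs 328; the known cells sum to 261, so (4,4) = 67.
Row 3: 91 + 69 + 87 + ? = 328, so (3,4) = 81.

77 83 73 95 / 71 97 75 85 / 91 69 87 81 / 89 79 93 67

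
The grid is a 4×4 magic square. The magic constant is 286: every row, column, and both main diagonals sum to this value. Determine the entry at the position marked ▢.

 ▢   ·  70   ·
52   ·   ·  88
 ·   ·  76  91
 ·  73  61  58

85

Row 4 needs 286; the known cells sum to 192, so (4,1) = 94.
The remaining cell in column 3 is (2,3) = 286 − 207 = 79.
Column 4: 88 + 91 + 58 + ? = 286, so (1,4) = 49.
The remaining cell in anti-diagonal is (3,2) = 286 − 222 = 64.
Row 2: 52 + 79 + 88 + ? = 286, so (2,2) = 67.
Using row 3: 64 + 76 + 91 + ? → (3,1) = 286 − 231 = 55.
Column 1: 52 + 55 + 94 + ? = 286, so (1,1) = 85.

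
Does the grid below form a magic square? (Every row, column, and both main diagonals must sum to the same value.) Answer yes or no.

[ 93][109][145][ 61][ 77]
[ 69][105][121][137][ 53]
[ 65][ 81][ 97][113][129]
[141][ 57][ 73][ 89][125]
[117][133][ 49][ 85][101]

Row 1: 93 + 109 + 145 + 61 + 77 = 485.
Row 2: 69 + 105 + 121 + 137 + 53 = 485.
Row 3: 65 + 81 + 97 + 113 + 129 = 485.
Row 4: 141 + 57 + 73 + 89 + 125 = 485.
Row 5: 117 + 133 + 49 + 85 + 101 = 485.
Column 1: 93 + 69 + 65 + 141 + 117 = 485.
Column 2: 109 + 105 + 81 + 57 + 133 = 485.
Column 3: 145 + 121 + 97 + 73 + 49 = 485.
Column 4: 61 + 137 + 113 + 89 + 85 = 485.
Column 5: 77 + 53 + 129 + 125 + 101 = 485.
Main diagonal: 93 + 105 + 97 + 89 + 101 = 485.
Anti-diagonal: 77 + 137 + 97 + 57 + 117 = 485.
All lines sum to 485.

Yes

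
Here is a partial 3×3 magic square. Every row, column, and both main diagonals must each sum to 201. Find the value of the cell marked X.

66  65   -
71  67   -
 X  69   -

Row 1: 66 + 65 + ? = 201, so (1,3) = 70.
Row 2 needs 201; the known cells sum to 138, so (2,3) = 63.
Column 1 must total 201; the given cells sum to 137, so (3,1) = 64.

64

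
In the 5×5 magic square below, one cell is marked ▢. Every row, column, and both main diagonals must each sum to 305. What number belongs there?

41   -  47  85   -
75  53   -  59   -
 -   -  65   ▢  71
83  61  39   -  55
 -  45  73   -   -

43

Row 4 must total 305; the given cells sum to 238, so (4,4) = 67.
Column 3 needs 305; the known cells sum to 224, so (2,3) = 81.
Main diagonal needs 305; the known cells sum to 226, so (5,5) = 79.
Row 2 must total 305; the given cells sum to 268, so (2,5) = 37.
Column 5: 37 + 71 + 55 + 79 + ? = 305, so (1,5) = 63.
The remaining cell in anti-diagonal is (5,1) = 305 − 248 = 57.
Using row 1: 41 + 47 + 85 + 63 + ? → (1,2) = 305 − 236 = 69.
The remaining cell in row 5 is (5,4) = 305 − 254 = 51.
The remaining cell in column 1 is (3,1) = 305 − 256 = 49.
From column 2, 305 − (69 + 53 + 61 + 45) gives (3,2) = 77.
Column 4: 85 + 59 + 67 + 51 + ? = 305, so (3,4) = 43.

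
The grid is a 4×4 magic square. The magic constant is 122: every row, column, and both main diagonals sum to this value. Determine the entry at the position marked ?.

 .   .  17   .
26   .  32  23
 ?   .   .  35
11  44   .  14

Row 2 needs 122; the known cells sum to 81, so (2,2) = 41.
The remaining cell in row 4 is (4,3) = 122 − 69 = 53.
The remaining cell in column 3 is (3,3) = 122 − 102 = 20.
Column 4 must total 122; the given cells sum to 72, so (1,4) = 50.
From main diagonal, 122 − (41 + 20 + 14) gives (1,1) = 47.
Anti-diagonal: 50 + 32 + 11 + ? = 122, so (3,2) = 29.
From row 1, 122 − (47 + 17 + 50) gives (1,2) = 8.
Row 3 needs 122; the known cells sum to 84, so (3,1) = 38.

38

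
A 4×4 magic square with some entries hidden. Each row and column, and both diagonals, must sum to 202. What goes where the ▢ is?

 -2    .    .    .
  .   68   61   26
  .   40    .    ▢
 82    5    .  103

Row 2 needs 202; the known cells sum to 155, so (2,1) = 47.
Row 4 needs 202; the known cells sum to 190, so (4,3) = 12.
Column 1: -2 + 47 + 82 + ? = 202, so (3,1) = 75.
Column 2 must total 202; the given cells sum to 113, so (1,2) = 89.
From main diagonal, 202 − (-2 + 68 + 103) gives (3,3) = 33.
Anti-diagonal must total 202; the given cells sum to 183, so (1,4) = 19.
From row 1, 202 − (-2 + 89 + 19) gives (1,3) = 96.
From row 3, 202 − (75 + 40 + 33) gives (3,4) = 54.

54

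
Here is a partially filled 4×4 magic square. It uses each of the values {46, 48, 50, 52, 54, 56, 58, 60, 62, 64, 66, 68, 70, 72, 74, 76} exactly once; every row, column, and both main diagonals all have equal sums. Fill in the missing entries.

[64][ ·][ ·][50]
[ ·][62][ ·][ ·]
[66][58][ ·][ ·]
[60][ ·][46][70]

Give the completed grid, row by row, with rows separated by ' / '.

64 56 74 50 / 54 62 76 52 / 66 58 48 72 / 60 68 46 70

The 16 entries sum to 976, so each line sums to 976/4 = 244.
Row 4 must total 244; the given cells sum to 176, so (4,2) = 68.
Column 1: 64 + 66 + 60 + ? = 244, so (2,1) = 54.
The remaining cell in column 2 is (1,2) = 244 − 188 = 56.
Main diagonal must total 244; the given cells sum to 196, so (3,3) = 48.
Anti-diagonal needs 244; the known cells sum to 168, so (2,3) = 76.
From row 1, 244 − (64 + 56 + 50) gives (1,3) = 74.
Using row 2: 54 + 62 + 76 + ? → (2,4) = 244 − 192 = 52.
Row 3: 66 + 58 + 48 + ? = 244, so (3,4) = 72.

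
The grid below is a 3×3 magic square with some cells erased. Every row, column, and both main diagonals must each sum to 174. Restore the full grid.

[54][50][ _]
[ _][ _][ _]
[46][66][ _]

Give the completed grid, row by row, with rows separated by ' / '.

54 50 70 / 74 58 42 / 46 66 62

Row 1: 54 + 50 + ? = 174, so (1,3) = 70.
From row 3, 174 − (46 + 66) gives (3,3) = 62.
Column 1 needs 174; the known cells sum to 100, so (2,1) = 74.
Column 2: 50 + 66 + ? = 174, so (2,2) = 58.
Column 3 needs 174; the known cells sum to 132, so (2,3) = 42.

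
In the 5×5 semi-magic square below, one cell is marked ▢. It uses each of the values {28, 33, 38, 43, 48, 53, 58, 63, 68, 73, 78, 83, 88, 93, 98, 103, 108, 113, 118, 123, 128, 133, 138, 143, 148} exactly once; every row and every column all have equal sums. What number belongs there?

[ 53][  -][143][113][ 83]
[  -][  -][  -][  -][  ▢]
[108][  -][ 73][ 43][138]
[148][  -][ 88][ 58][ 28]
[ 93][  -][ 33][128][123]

68

The 25 entries sum to 2200, so each line sums to 2200/5 = 440.
From row 1, 440 − (53 + 143 + 113 + 83) gives (1,2) = 48.
From row 3, 440 − (108 + 73 + 43 + 138) gives (3,2) = 78.
Using row 4: 148 + 88 + 58 + 28 + ? → (4,2) = 440 − 322 = 118.
Using row 5: 93 + 33 + 128 + 123 + ? → (5,2) = 440 − 377 = 63.
Column 1: 53 + 108 + 148 + 93 + ? = 440, so (2,1) = 38.
Column 2 must total 440; the given cells sum to 307, so (2,2) = 133.
Column 3 needs 440; the known cells sum to 337, so (2,3) = 103.
Column 4 must total 440; the given cells sum to 342, so (2,4) = 98.
The remaining cell in column 5 is (2,5) = 440 − 372 = 68.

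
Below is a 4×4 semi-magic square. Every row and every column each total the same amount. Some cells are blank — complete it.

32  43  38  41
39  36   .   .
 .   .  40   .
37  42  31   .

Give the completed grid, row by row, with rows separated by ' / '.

Row 1 is already complete: 32 + 43 + 38 + 41 = 154, so that is the magic constant.
Row 4 needs 154; the known cells sum to 110, so (4,4) = 44.
Column 1: 32 + 39 + 37 + ? = 154, so (3,1) = 46.
Using column 2: 43 + 36 + 42 + ? → (3,2) = 154 − 121 = 33.
Column 3 must total 154; the given cells sum to 109, so (2,3) = 45.
The remaining cell in row 2 is (2,4) = 154 − 120 = 34.
Row 3 must total 154; the given cells sum to 119, so (3,4) = 35.

32 43 38 41 / 39 36 45 34 / 46 33 40 35 / 37 42 31 44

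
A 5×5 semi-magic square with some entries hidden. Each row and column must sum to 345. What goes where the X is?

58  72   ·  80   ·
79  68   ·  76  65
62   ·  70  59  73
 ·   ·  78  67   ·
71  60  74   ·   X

77

Row 2: 79 + 68 + 76 + 65 + ? = 345, so (2,3) = 57.
Row 3 must total 345; the given cells sum to 264, so (3,2) = 81.
Column 1 must total 345; the given cells sum to 270, so (4,1) = 75.
Column 2 needs 345; the known cells sum to 281, so (4,2) = 64.
The remaining cell in column 3 is (1,3) = 345 − 279 = 66.
Column 4 needs 345; the known cells sum to 282, so (5,4) = 63.
Row 1 needs 345; the known cells sum to 276, so (1,5) = 69.
The remaining cell in row 4 is (4,5) = 345 − 284 = 61.
Using row 5: 71 + 60 + 74 + 63 + ? → (5,5) = 345 − 268 = 77.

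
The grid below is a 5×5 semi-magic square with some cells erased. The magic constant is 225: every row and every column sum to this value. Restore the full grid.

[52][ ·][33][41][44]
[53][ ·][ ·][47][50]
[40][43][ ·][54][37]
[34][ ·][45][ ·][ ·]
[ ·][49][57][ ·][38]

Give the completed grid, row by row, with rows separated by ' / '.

52 55 33 41 44 / 53 36 39 47 50 / 40 43 51 54 37 / 34 42 45 48 56 / 46 49 57 35 38

Row 1 needs 225; the known cells sum to 170, so (1,2) = 55.
From row 3, 225 − (40 + 43 + 54 + 37) gives (3,3) = 51.
The remaining cell in column 1 is (5,1) = 225 − 179 = 46.
Column 3 must total 225; the given cells sum to 186, so (2,3) = 39.
The remaining cell in column 5 is (4,5) = 225 − 169 = 56.
Row 2 must total 225; the given cells sum to 189, so (2,2) = 36.
Row 5 must total 225; the given cells sum to 190, so (5,4) = 35.
Column 2 needs 225; the known cells sum to 183, so (4,2) = 42.
Column 4: 41 + 47 + 54 + 35 + ? = 225, so (4,4) = 48.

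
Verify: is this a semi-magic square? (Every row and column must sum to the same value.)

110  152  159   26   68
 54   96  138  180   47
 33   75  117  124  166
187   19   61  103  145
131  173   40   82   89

Yes

Row 1: 110 + 152 + 159 + 26 + 68 = 515.
Row 2: 54 + 96 + 138 + 180 + 47 = 515.
Row 3: 33 + 75 + 117 + 124 + 166 = 515.
Row 4: 187 + 19 + 61 + 103 + 145 = 515.
Row 5: 131 + 173 + 40 + 82 + 89 = 515.
Column 1: 110 + 54 + 33 + 187 + 131 = 515.
Column 2: 152 + 96 + 75 + 19 + 173 = 515.
Column 3: 159 + 138 + 117 + 61 + 40 = 515.
Column 4: 26 + 180 + 124 + 103 + 82 = 515.
Column 5: 68 + 47 + 166 + 145 + 89 = 515.
All lines sum to 515.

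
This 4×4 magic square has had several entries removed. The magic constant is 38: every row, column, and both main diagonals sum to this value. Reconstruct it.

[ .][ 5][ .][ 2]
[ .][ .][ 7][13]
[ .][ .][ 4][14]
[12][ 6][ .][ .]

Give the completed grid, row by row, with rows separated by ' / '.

15 5 16 2 / 8 10 7 13 / 3 17 4 14 / 12 6 11 9

Column 4 must total 38; the given cells sum to 29, so (4,4) = 9.
From anti-diagonal, 38 − (2 + 7 + 12) gives (3,2) = 17.
Using row 3: 17 + 4 + 14 + ? → (3,1) = 38 − 35 = 3.
From row 4, 38 − (12 + 6 + 9) gives (4,3) = 11.
Column 2 needs 38; the known cells sum to 28, so (2,2) = 10.
Using column 3: 7 + 4 + 11 + ? → (1,3) = 38 − 22 = 16.
Main diagonal needs 38; the known cells sum to 23, so (1,1) = 15.
Row 2 needs 38; the known cells sum to 30, so (2,1) = 8.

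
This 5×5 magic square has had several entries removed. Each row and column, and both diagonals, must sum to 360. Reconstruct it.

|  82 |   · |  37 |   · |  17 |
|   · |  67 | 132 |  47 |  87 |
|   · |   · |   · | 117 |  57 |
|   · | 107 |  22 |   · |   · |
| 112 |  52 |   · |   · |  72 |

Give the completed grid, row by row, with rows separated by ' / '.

82 122 37 102 17 / 27 67 132 47 87 / 97 12 77 117 57 / 42 107 22 62 127 / 112 52 92 32 72

From row 2, 360 − (67 + 132 + 47 + 87) gives (2,1) = 27.
From column 5, 360 − (17 + 87 + 57 + 72) gives (4,5) = 127.
The remaining cell in anti-diagonal is (3,3) = 360 − 283 = 77.
Column 3 must total 360; the given cells sum to 268, so (5,3) = 92.
Main diagonal must total 360; the given cells sum to 298, so (4,4) = 62.
Using row 4: 107 + 22 + 62 + 127 + ? → (4,1) = 360 − 318 = 42.
Row 5: 112 + 52 + 92 + 72 + ? = 360, so (5,4) = 32.
From column 1, 360 − (82 + 27 + 42 + 112) gives (3,1) = 97.
Column 4 needs 360; the known cells sum to 258, so (1,4) = 102.
Row 1: 82 + 37 + 102 + 17 + ? = 360, so (1,2) = 122.
Row 3: 97 + 77 + 117 + 57 + ? = 360, so (3,2) = 12.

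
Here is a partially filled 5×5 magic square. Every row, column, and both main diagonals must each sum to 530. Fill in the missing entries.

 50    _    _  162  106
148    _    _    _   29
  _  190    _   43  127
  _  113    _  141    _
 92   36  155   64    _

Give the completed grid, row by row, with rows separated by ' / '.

Row 5 must total 530; the given cells sum to 347, so (5,5) = 183.
The remaining cell in column 4 is (2,4) = 530 − 410 = 120.
The remaining cell in column 5 is (4,5) = 530 − 445 = 85.
From anti-diagonal, 530 − (106 + 120 + 113 + 92) gives (3,3) = 99.
From row 3, 530 − (190 + 99 + 43 + 127) gives (3,1) = 71.
Column 1: 50 + 148 + 71 + 92 + ? = 530, so (4,1) = 169.
Main diagonal must total 530; the given cells sum to 473, so (2,2) = 57.
The remaining cell in row 2 is (2,3) = 530 − 354 = 176.
Row 4 needs 530; the known cells sum to 508, so (4,3) = 22.
Column 2 must total 530; the given cells sum to 396, so (1,2) = 134.
The remaining cell in column 3 is (1,3) = 530 − 452 = 78.

50 134 78 162 106 / 148 57 176 120 29 / 71 190 99 43 127 / 169 113 22 141 85 / 92 36 155 64 183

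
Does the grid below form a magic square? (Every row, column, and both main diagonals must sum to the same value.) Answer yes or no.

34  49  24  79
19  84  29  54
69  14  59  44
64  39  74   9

Yes

Row 1: 34 + 49 + 24 + 79 = 186.
Row 2: 19 + 84 + 29 + 54 = 186.
Row 3: 69 + 14 + 59 + 44 = 186.
Row 4: 64 + 39 + 74 + 9 = 186.
Column 1: 34 + 19 + 69 + 64 = 186.
Column 2: 49 + 84 + 14 + 39 = 186.
Column 3: 24 + 29 + 59 + 74 = 186.
Column 4: 79 + 54 + 44 + 9 = 186.
Main diagonal: 34 + 84 + 59 + 9 = 186.
Anti-diagonal: 79 + 29 + 14 + 64 = 186.
All lines sum to 186.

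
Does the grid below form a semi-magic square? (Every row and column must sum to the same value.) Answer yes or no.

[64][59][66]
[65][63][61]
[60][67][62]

Yes

Row 1: 64 + 59 + 66 = 189.
Row 2: 65 + 63 + 61 = 189.
Row 3: 60 + 67 + 62 = 189.
Column 1: 64 + 65 + 60 = 189.
Column 2: 59 + 63 + 67 = 189.
Column 3: 66 + 61 + 62 = 189.
All lines sum to 189.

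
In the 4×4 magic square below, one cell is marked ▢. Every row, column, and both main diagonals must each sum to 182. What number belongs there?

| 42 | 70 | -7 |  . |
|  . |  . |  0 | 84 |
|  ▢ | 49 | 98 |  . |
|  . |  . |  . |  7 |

21

Row 1 needs 182; the known cells sum to 105, so (1,4) = 77.
From column 3, 182 − (-7 + 0 + 98) gives (4,3) = 91.
Column 4 needs 182; the known cells sum to 168, so (3,4) = 14.
Main diagonal needs 182; the known cells sum to 147, so (2,2) = 35.
The remaining cell in anti-diagonal is (4,1) = 182 − 126 = 56.
From row 2, 182 − (35 + 0 + 84) gives (2,1) = 63.
Using row 3: 49 + 98 + 14 + ? → (3,1) = 182 − 161 = 21.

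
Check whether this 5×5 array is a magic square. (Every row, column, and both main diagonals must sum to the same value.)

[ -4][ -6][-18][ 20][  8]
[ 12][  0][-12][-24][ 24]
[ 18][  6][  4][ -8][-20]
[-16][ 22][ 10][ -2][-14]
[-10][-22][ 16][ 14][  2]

Row 1: -4 + (-6) + (-18) + 20 + 8 = 0.
Row 2: 12 + 0 + (-12) + (-24) + 24 = 0.
Row 3: 18 + 6 + 4 + (-8) + (-20) = 0.
Row 4: -16 + 22 + 10 + (-2) + (-14) = 0.
Row 5: -10 + (-22) + 16 + 14 + 2 = 0.
Column 1: -4 + 12 + 18 + (-16) + (-10) = 0.
Column 2: -6 + 0 + 6 + 22 + (-22) = 0.
Column 3: -18 + (-12) + 4 + 10 + 16 = 0.
Column 4: 20 + (-24) + (-8) + (-2) + 14 = 0.
Column 5: 8 + 24 + (-20) + (-14) + 2 = 0.
Main diagonal: -4 + 0 + 4 + (-2) + 2 = 0.
Anti-diagonal: 8 + (-24) + 4 + 22 + (-10) = 0.
All lines sum to 0.

Yes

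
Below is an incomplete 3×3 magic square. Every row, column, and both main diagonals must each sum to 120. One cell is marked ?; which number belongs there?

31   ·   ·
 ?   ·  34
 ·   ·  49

46

From column 3, 120 − (34 + 49) gives (1,3) = 37.
From main diagonal, 120 − (31 + 49) gives (2,2) = 40.
Anti-diagonal needs 120; the known cells sum to 77, so (3,1) = 43.
Row 1 must total 120; the given cells sum to 68, so (1,2) = 52.
The remaining cell in row 2 is (2,1) = 120 − 74 = 46.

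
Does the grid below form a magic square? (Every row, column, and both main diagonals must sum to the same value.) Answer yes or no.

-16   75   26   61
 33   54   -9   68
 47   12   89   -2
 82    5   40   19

Yes

Row 1: -16 + 75 + 26 + 61 = 146.
Row 2: 33 + 54 + (-9) + 68 = 146.
Row 3: 47 + 12 + 89 + (-2) = 146.
Row 4: 82 + 5 + 40 + 19 = 146.
Column 1: -16 + 33 + 47 + 82 = 146.
Column 2: 75 + 54 + 12 + 5 = 146.
Column 3: 26 + (-9) + 89 + 40 = 146.
Column 4: 61 + 68 + (-2) + 19 = 146.
Main diagonal: -16 + 54 + 89 + 19 = 146.
Anti-diagonal: 61 + (-9) + 12 + 82 = 146.
All lines sum to 146.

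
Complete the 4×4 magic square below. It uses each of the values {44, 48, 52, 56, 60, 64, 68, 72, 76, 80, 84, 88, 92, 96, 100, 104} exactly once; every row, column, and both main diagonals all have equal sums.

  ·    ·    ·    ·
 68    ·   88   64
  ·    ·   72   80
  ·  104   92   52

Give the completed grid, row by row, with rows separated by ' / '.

96 56 44 100 / 68 76 88 64 / 84 60 72 80 / 48 104 92 52

The 16 entries sum to 1184, so each line sums to 1184/4 = 296.
From row 2, 296 − (68 + 88 + 64) gives (2,2) = 76.
Using row 4: 104 + 92 + 52 + ? → (4,1) = 296 − 248 = 48.
Using column 3: 88 + 72 + 92 + ? → (1,3) = 296 − 252 = 44.
Column 4 needs 296; the known cells sum to 196, so (1,4) = 100.
Main diagonal must total 296; the given cells sum to 200, so (1,1) = 96.
Anti-diagonal must total 296; the given cells sum to 236, so (3,2) = 60.
Row 1 must total 296; the given cells sum to 240, so (1,2) = 56.
Row 3 must total 296; the given cells sum to 212, so (3,1) = 84.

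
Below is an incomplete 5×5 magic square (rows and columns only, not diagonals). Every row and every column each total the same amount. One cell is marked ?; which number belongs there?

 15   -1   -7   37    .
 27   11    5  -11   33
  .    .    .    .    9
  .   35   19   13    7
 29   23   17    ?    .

1

Row 2 is complete and sums to 65; that is the magic constant.
From row 1, 65 − (15 + (-1) + (-7) + 37) gives (1,5) = 21.
The remaining cell in row 4 is (4,1) = 65 − 74 = -9.
From column 1, 65 − (15 + 27 + (-9) + 29) gives (3,1) = 3.
Column 2: -1 + 11 + 35 + 23 + ? = 65, so (3,2) = -3.
Using column 3: -7 + 5 + 19 + 17 + ? → (3,3) = 65 − 34 = 31.
Column 5 must total 65; the given cells sum to 70, so (5,5) = -5.
Using row 3: 3 + (-3) + 31 + 9 + ? → (3,4) = 65 − 40 = 25.
Row 5 needs 65; the known cells sum to 64, so (5,4) = 1.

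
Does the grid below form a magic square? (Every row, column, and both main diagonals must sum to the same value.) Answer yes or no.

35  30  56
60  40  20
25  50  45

Row 1: 35 + 30 + 56 = 121.
Row 2: 60 + 40 + 20 = 120.
Row 3: 25 + 50 + 45 = 120.
Column 1: 35 + 60 + 25 = 120.
Column 2: 30 + 40 + 50 = 120.
Column 3: 56 + 20 + 45 = 121.
Main diagonal: 35 + 40 + 45 = 120.
Anti-diagonal: 56 + 40 + 25 = 121.

No — column 3 sums to 121 but column 1 sums to 120.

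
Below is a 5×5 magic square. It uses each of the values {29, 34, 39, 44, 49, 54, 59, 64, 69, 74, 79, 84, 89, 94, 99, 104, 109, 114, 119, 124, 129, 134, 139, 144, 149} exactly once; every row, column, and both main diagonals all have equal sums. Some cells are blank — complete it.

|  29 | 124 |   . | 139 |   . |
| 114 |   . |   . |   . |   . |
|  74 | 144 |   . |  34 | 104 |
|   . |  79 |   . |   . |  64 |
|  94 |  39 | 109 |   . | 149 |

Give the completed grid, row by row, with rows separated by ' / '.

29 124 69 139 84 / 114 59 129 99 44 / 74 144 89 34 104 / 134 79 49 119 64 / 94 39 109 54 149

The 25 entries sum to 2225, so each line sums to 2225/5 = 445.
The remaining cell in row 3 is (3,3) = 445 − 356 = 89.
Using row 5: 94 + 39 + 109 + 149 + ? → (5,4) = 445 − 391 = 54.
The remaining cell in column 1 is (4,1) = 445 − 311 = 134.
From column 2, 445 − (124 + 144 + 79 + 39) gives (2,2) = 59.
Main diagonal: 29 + 59 + 89 + 149 + ? = 445, so (4,4) = 119.
Row 4: 134 + 79 + 119 + 64 + ? = 445, so (4,3) = 49.
Using column 4: 139 + 34 + 119 + 54 + ? → (2,4) = 445 − 346 = 99.
Anti-diagonal must total 445; the given cells sum to 361, so (1,5) = 84.
Row 1: 29 + 124 + 139 + 84 + ? = 445, so (1,3) = 69.
From column 3, 445 − (69 + 89 + 49 + 109) gives (2,3) = 129.
Using column 5: 84 + 104 + 64 + 149 + ? → (2,5) = 445 − 401 = 44.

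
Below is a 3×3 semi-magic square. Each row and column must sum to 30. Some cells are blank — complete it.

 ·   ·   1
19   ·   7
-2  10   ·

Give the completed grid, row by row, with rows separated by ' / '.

Row 2: 19 + 7 + ? = 30, so (2,2) = 4.
From row 3, 30 − (-2 + 10) gives (3,3) = 22.
From column 1, 30 − (19 + (-2)) gives (1,1) = 13.
Column 2 needs 30; the known cells sum to 14, so (1,2) = 16.

13 16 1 / 19 4 7 / -2 10 22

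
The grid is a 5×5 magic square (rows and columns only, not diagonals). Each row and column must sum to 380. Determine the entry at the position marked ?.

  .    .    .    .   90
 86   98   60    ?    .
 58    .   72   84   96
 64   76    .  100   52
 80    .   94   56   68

Using row 3: 58 + 72 + 84 + 96 + ? → (3,2) = 380 − 310 = 70.
Row 4 needs 380; the known cells sum to 292, so (4,3) = 88.
Using row 5: 80 + 94 + 56 + 68 + ? → (5,2) = 380 − 298 = 82.
Using column 1: 86 + 58 + 64 + 80 + ? → (1,1) = 380 − 288 = 92.
Column 2 must total 380; the given cells sum to 326, so (1,2) = 54.
Column 3 must total 380; the given cells sum to 314, so (1,3) = 66.
Using column 5: 90 + 96 + 52 + 68 + ? → (2,5) = 380 − 306 = 74.
Row 1: 92 + 54 + 66 + 90 + ? = 380, so (1,4) = 78.
The remaining cell in row 2 is (2,4) = 380 − 318 = 62.

62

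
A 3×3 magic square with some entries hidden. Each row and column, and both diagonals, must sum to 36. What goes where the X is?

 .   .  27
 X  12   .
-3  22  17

Using column 2: 12 + 22 + ? → (1,2) = 36 − 34 = 2.
The remaining cell in column 3 is (2,3) = 36 − 44 = -8.
Using main diagonal: 12 + 17 + ? → (1,1) = 36 − 29 = 7.
Row 2 must total 36; the given cells sum to 4, so (2,1) = 32.

32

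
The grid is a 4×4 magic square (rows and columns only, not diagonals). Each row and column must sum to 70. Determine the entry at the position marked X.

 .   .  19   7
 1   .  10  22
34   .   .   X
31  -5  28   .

Row 2 must total 70; the given cells sum to 33, so (2,2) = 37.
Row 4 must total 70; the given cells sum to 54, so (4,4) = 16.
From column 1, 70 − (1 + 34 + 31) gives (1,1) = 4.
From column 3, 70 − (19 + 10 + 28) gives (3,3) = 13.
From column 4, 70 − (7 + 22 + 16) gives (3,4) = 25.

25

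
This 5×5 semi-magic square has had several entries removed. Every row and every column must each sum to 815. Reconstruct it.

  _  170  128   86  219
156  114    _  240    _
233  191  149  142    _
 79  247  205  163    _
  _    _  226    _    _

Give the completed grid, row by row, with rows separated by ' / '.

212 170 128 86 219 / 156 114 107 240 198 / 233 191 149 142 100 / 79 247 205 163 121 / 135 93 226 184 177

The remaining cell in row 1 is (1,1) = 815 − 603 = 212.
The remaining cell in row 3 is (3,5) = 815 − 715 = 100.
The remaining cell in row 4 is (4,5) = 815 − 694 = 121.
Using column 1: 212 + 156 + 233 + 79 + ? → (5,1) = 815 − 680 = 135.
From column 2, 815 − (170 + 114 + 191 + 247) gives (5,2) = 93.
Column 3 must total 815; the given cells sum to 708, so (2,3) = 107.
Column 4 must total 815; the given cells sum to 631, so (5,4) = 184.
The remaining cell in row 2 is (2,5) = 815 − 617 = 198.
From row 5, 815 − (135 + 93 + 226 + 184) gives (5,5) = 177.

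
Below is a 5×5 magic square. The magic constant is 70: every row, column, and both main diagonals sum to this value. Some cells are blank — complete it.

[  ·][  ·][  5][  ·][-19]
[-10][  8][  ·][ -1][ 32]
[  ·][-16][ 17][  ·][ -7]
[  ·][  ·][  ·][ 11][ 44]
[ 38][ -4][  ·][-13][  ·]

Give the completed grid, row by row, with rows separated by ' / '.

Using row 2: -10 + 8 + (-1) + 32 + ? → (2,3) = 70 − 29 = 41.
Using column 5: -19 + 32 + (-7) + 44 + ? → (5,5) = 70 − 50 = 20.
Using main diagonal: 8 + 17 + 11 + 20 + ? → (1,1) = 70 − 56 = 14.
The remaining cell in anti-diagonal is (4,2) = 70 − 35 = 35.
The remaining cell in row 5 is (5,3) = 70 − 41 = 29.
Using column 2: 8 + (-16) + 35 + (-4) + ? → (1,2) = 70 − 23 = 47.
From column 3, 70 − (5 + 41 + 17 + 29) gives (4,3) = -22.
The remaining cell in row 1 is (1,4) = 70 − 47 = 23.
Row 4 needs 70; the known cells sum to 68, so (4,1) = 2.
The remaining cell in column 1 is (3,1) = 70 − 44 = 26.
Column 4: 23 + (-1) + 11 + (-13) + ? = 70, so (3,4) = 50.

14 47 5 23 -19 / -10 8 41 -1 32 / 26 -16 17 50 -7 / 2 35 -22 11 44 / 38 -4 29 -13 20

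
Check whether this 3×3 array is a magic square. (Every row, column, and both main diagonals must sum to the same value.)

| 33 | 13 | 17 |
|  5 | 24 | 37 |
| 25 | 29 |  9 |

Row 1: 33 + 13 + 17 = 63.
Row 2: 5 + 24 + 37 = 66.
Row 3: 25 + 29 + 9 = 63.
Column 1: 33 + 5 + 25 = 63.
Column 2: 13 + 24 + 29 = 66.
Column 3: 17 + 37 + 9 = 63.
Main diagonal: 33 + 24 + 9 = 66.
Anti-diagonal: 17 + 24 + 25 = 66.

No — column 1 sums to 63 but column 2 sums to 66.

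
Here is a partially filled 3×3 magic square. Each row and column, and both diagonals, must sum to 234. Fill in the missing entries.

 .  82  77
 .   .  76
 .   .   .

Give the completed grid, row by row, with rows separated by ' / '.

The remaining cell in row 1 is (1,1) = 234 − 159 = 75.
Column 3 needs 234; the known cells sum to 153, so (3,3) = 81.
Main diagonal needs 234; the known cells sum to 156, so (2,2) = 78.
Anti-diagonal must total 234; the given cells sum to 155, so (3,1) = 79.
The remaining cell in row 2 is (2,1) = 234 − 154 = 80.
Row 3 must total 234; the given cells sum to 160, so (3,2) = 74.

75 82 77 / 80 78 76 / 79 74 81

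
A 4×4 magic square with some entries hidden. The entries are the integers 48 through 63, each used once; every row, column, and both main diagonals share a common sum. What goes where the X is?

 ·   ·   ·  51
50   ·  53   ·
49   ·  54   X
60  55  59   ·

The entries are 48 through 63, which sum to 888, so each line sums to 888/4 = 222.
From row 4, 222 − (60 + 55 + 59) gives (4,4) = 48.
Column 1: 50 + 49 + 60 + ? = 222, so (1,1) = 63.
Column 3: 53 + 54 + 59 + ? = 222, so (1,3) = 56.
Main diagonal: 63 + 54 + 48 + ? = 222, so (2,2) = 57.
Using anti-diagonal: 51 + 53 + 60 + ? → (3,2) = 222 − 164 = 58.
Row 1: 63 + 56 + 51 + ? = 222, so (1,2) = 52.
Using row 2: 50 + 57 + 53 + ? → (2,4) = 222 − 160 = 62.
Row 3: 49 + 58 + 54 + ? = 222, so (3,4) = 61.

61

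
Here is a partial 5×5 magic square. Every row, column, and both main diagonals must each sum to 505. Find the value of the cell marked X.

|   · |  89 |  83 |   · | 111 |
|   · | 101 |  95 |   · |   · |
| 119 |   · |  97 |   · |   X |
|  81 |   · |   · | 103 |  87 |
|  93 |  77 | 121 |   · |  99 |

Row 5: 93 + 77 + 121 + 99 + ? = 505, so (5,4) = 115.
The remaining cell in column 3 is (4,3) = 505 − 396 = 109.
Main diagonal: 101 + 97 + 103 + 99 + ? = 505, so (1,1) = 105.
The remaining cell in row 1 is (1,4) = 505 − 388 = 117.
Row 4 needs 505; the known cells sum to 380, so (4,2) = 125.
From column 1, 505 − (105 + 119 + 81 + 93) gives (2,1) = 107.
Column 2: 89 + 101 + 125 + 77 + ? = 505, so (3,2) = 113.
Using anti-diagonal: 111 + 97 + 125 + 93 + ? → (2,4) = 505 − 426 = 79.
Row 2 must total 505; the given cells sum to 382, so (2,5) = 123.
Column 4 must total 505; the given cells sum to 414, so (3,4) = 91.
Column 5 needs 505; the known cells sum to 420, so (3,5) = 85.

85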